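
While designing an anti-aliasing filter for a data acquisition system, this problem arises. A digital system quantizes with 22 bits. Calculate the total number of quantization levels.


Number of quantization levels = 2^N
= 2^22
= 4194304

4194304


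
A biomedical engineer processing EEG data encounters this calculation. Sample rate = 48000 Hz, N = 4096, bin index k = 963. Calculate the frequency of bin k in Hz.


Frequency of DFT bin k:
f_k = k * fs / N
    = 963 * 48000 / 4096
    = 46224000 / 4096
    = 11285.156 Hz

11285.156 Hz


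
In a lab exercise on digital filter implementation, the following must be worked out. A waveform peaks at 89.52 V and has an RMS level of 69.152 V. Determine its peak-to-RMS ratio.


Crest factor is the ratio of peak to RMS:
CF = V_peak / V_rms
   = 89.52 / 69.152
   = 1.2945

1.2945


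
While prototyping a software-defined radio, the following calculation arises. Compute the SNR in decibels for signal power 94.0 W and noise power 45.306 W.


SNR in decibels:
SNR = 10 * log10(Ps / Pn)
    = 10 * log10(94.0 / 45.306)
    = 10 * log10(2.0748)
    = 10 * 0.317
    = 3.17 dB

3.17 dB


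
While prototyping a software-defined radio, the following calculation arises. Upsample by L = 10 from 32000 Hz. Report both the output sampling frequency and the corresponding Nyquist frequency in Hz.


Step 1 — output sample rate after interpolation by L:
fs_out = L * fs_in = 10 * 32000 = 320000 Hz

Step 2 — Nyquist frequency of the output stream:
f_Nyq = fs_out / 2 = 320000 / 2 = 160000.0 Hz

fs_out = 320000 Hz; f_Nyquist = 160000.0 Hz


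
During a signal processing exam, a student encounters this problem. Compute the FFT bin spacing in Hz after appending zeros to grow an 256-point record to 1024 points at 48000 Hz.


Frequency resolution after zero-padding:
N_padded = 256 * 4 = 1024
df = fs / N_padded
   = 48000 / 1024
   = 46.875 Hz

46.875 Hz


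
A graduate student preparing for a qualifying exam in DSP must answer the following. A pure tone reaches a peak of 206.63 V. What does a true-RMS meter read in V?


RMS voltage for a sinusoidal waveform:
V_rms = V_peak / sqrt(2)
      = 206.63 / 1.414214
      = 146.109 V

146.109 V


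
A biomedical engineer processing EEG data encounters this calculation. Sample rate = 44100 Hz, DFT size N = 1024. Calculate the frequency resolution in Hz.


DFT frequency resolution:
df = fs / N
   = 44100 / 1024
   = 43.0664 Hz

43.0664 Hz


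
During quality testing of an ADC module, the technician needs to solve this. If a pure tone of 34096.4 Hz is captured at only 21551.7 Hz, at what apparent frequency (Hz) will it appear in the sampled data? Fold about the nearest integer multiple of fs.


Compute the nearest integer multiple of fs to the signal:
n = round(34096.4 / 21551.7) = 2
f_alias = |34096.4 - 2 * 21551.7|
        = |34096.4 - 43103.4|
        = 9007.0 Hz

9007.0


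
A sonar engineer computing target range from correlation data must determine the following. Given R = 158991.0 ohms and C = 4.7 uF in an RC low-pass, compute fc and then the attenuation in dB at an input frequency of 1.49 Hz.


Step 1 — cutoff frequency:
fc = 1 / (2*pi*R*C)
C = 4.7 uF = 4.7e-06 F
fc = 1 / (2*pi*158991.0*4.7e-06)
   = 0.212985 Hz

Step 2 — magnitude at f = 1.49 Hz:
|H(f)| = 1 / sqrt(1 + (f/fc)^2)
f/fc = 1.49 / 0.212985 = 6.995798
|H| = 1 / sqrt(1 + 48.94119) = 0.1415046
|H|_dB = 20*log10(0.1415046) = -16.98 dB

fc = 0.212985 Hz; |H(1.49 Hz)| = -16.98 dB


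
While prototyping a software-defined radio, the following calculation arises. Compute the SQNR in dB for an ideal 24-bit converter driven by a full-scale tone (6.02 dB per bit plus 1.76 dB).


Theoretical SNR for a full-scale sinusoid:
SNR = 6.02 * N + 1.76
    = 6.02 * 24 + 1.76
    = 144.48 + 1.76
    = 146.24 dB

146.24 dB


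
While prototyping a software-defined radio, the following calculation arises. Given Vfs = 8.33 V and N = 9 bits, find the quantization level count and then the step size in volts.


Step 1 — number of quantization levels:
L = 2^N = 2^9 = 512

Step 2 — LSB step size:
delta = Vfs / L
      = 8.33 / 512
      = 0.01626953 V

Levels = 512; step size = 0.01626953 V


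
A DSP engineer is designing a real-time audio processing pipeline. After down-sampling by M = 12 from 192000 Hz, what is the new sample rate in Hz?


Decimation reduces the sample rate:
fs_out = fs_in / M
       = 192000 / 12
       = 16000.0 Hz

16000.0 Hz


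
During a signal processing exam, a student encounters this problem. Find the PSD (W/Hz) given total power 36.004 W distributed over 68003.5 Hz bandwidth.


Power spectral density:
PSD = P / BW
    = 36.004 / 68003.5
    = 0.00052944 W/Hz

0.00052944 W/Hz


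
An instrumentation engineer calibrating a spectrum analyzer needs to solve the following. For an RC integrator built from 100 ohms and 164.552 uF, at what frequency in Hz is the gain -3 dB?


Cutoff frequency of a first-order RC filter:
fc = 1 / (2 * pi * R * C)
C = 164.552 uF = 0.000164552 F
fc = 1 / (2 * pi * 100 * 0.000164552)
   = 1 / 0.1033910708667
   = 9.672015 Hz

9.672015 Hz


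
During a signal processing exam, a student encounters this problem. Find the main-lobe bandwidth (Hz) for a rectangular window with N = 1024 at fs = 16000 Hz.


Main lobe width for a rectangular window:
Width = 2 * fs / N
      = 2 * 16000 / 1024
      = 32000 / 1024
      = 31.25 Hz

31.25 Hz


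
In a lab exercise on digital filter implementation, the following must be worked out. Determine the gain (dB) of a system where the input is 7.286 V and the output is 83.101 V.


Voltage gain in dB:
G = 20 * log10(Vout / Vin)
  = 20 * log10(83.101 / 7.286)
  = 20 * log10(11.405572)
  = 20 * 1.057117
  = 21.14 dB

21.14 dB


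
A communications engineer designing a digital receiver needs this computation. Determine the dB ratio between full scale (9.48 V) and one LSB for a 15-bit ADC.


Dynamic range from full-scale to LSB:
V_min = V_max / 2^bits = 9.48 / 2^15
DR = 20 * log10(V_max / V_min)
   = 20 * log10(2^15)
   = 20 * 15 * log10(2)
   = 90.31 dB

90.31 dB


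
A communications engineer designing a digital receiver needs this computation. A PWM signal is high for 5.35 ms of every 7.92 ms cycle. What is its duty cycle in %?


Duty cycle as a percentage:
DC = (t_on / T) * 100
   = (5.35 / 7.92) * 100
   = 0.675505 * 100
   = 67.55 %

67.55 %


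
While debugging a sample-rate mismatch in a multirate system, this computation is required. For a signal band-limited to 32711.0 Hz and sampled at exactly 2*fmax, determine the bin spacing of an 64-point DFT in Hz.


Step 1 — Nyquist sampling rate:
fs = 2 * fmax = 2 * 32711.0 = 65422.0 Hz

Step 2 — DFT bin spacing:
df = fs / N = 65422.0 / 64 = 1022.2188 Hz

1022.2188 Hz


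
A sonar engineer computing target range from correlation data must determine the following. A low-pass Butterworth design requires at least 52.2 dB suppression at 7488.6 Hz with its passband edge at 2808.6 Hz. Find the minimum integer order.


Butterworth filter order formula:
n = log10(10^(A/10) - 1) / (2 * log10(f_stop/f_pass))
10^(52.2/10) - 1 = 165957.6907
f_stop/f_pass = 7488.6 / 2808.6 = 2.6663
n = 6.128 -> ceil = 7

7


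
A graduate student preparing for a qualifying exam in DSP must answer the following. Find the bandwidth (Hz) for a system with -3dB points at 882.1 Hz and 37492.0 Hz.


Bandwidth is the difference of -3dB frequencies:
BW = f_high - f_low
   = 37492.0 - 882.1
   = 36609.9 Hz

36609.9 Hz


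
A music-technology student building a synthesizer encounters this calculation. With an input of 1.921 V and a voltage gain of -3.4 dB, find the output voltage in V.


Output voltage from dB gain:
V_out = V_in * 10^(gain_dB / 20)
      = 1.921 * 10^(-3.4 / 20)
      = 1.921 * 0.676083
      = 1.2988 V

1.2988 V


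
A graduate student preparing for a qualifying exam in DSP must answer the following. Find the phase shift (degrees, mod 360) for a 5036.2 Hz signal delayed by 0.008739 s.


Phase shift from frequency and time delay:
phi = 360 * f * t_delay
    = 360 * 5036.2 * 0.008739
    = 15844.09 degrees
    mod 360 = 4.09 degrees

4.09 degrees


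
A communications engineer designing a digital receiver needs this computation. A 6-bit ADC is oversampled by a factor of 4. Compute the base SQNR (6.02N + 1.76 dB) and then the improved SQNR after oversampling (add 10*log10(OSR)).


Step 1 — baseline SQNR at Nyquist:
SQNR_base = 6.02*N + 1.76
          = 6.02*6 + 1.76
          = 37.88 dB

Step 2 — oversampling processing gain:
G = 10*log10(OSR) = 10*log10(4) = 6.02 dB

Step 3 — total:
SQNR_total = 37.88 + 6.02 = 43.9 dB

Base SQNR = 37.88 dB; oversampled SQNR = 43.9 dB


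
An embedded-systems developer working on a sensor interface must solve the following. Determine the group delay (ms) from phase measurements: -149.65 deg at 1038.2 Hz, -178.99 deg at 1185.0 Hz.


Group delay from phase difference:
tau = -d(phi)/d(omega)
d(phi) = -29.34 deg = -0.51208 rad
d(omega) = 2*pi*(1185.0 - 1038.2) = 922.3716 rad/s
tau = -(-0.51208) / 922.3716
    = 0.5552 ms

0.5552 ms


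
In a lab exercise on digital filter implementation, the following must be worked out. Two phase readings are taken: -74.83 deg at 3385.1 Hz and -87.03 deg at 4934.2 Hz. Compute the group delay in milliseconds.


Group delay from phase difference:
tau = -d(phi)/d(omega)
d(phi) = -12.2 deg = -0.21293 rad
d(omega) = 2*pi*(4934.2 - 3385.1) = 9733.2824 rad/s
tau = -(-0.21293) / 9733.2824
    = 0.0219 ms

0.0219 ms


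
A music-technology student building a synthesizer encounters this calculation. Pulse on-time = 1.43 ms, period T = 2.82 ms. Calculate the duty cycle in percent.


Duty cycle as a percentage:
DC = (t_on / T) * 100
   = (1.43 / 2.82) * 100
   = 0.507092 * 100
   = 50.71 %

50.71 %


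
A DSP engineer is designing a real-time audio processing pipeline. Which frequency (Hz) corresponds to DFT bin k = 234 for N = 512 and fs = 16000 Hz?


Frequency of DFT bin k:
f_k = k * fs / N
    = 234 * 16000 / 512
    = 3744000 / 512
    = 7312.5 Hz

7312.5 Hz


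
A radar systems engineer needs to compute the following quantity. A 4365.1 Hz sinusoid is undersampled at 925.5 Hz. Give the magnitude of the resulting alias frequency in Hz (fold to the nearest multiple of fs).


Compute the nearest integer multiple of fs to the signal:
n = round(4365.1 / 925.5) = 5
f_alias = |4365.1 - 5 * 925.5|
        = |4365.1 - 4627.5|
        = 262.4 Hz

262.4


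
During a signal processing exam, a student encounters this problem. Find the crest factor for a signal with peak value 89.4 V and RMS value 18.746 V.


Crest factor is the ratio of peak to RMS:
CF = V_peak / V_rms
   = 89.4 / 18.746
   = 4.769

4.769


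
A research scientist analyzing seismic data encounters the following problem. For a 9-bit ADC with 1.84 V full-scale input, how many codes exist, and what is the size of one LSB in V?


Step 1 — number of quantization levels:
L = 2^N = 2^9 = 512

Step 2 — LSB step size:
delta = Vfs / L
      = 1.84 / 512
      = 0.00359375 V

Levels = 512; step size = 0.00359375 V


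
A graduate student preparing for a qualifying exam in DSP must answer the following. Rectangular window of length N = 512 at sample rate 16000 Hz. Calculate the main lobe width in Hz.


Main lobe width for a rectangular window:
Width = 2 * fs / N
      = 2 * 16000 / 512
      = 32000 / 512
      = 62.5 Hz

62.5 Hz


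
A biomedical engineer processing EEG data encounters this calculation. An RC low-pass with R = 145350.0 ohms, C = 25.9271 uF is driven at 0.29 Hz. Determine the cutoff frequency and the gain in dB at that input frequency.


Step 1 — cutoff frequency:
fc = 1 / (2*pi*R*C)
C = 25.9271 uF = 2.59271e-05 F
fc = 1 / (2*pi*145350.0*2.59271e-05)
   = 0.0422329 Hz

Step 2 — magnitude at f = 0.29 Hz:
|H(f)| = 1 / sqrt(1 + (f/fc)^2)
f/fc = 0.29 / 0.0422329 = 6.866685
|H| = 1 / sqrt(1 + 47.151363) = 0.1441105
|H|_dB = 20*log10(0.1441105) = -16.83 dB

fc = 0.0422329 Hz; |H(0.29 Hz)| = -16.83 dB


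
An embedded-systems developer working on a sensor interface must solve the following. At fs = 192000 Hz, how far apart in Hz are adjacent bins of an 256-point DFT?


DFT frequency resolution:
df = fs / N
   = 192000 / 256
   = 750.0 Hz

750.0 Hz


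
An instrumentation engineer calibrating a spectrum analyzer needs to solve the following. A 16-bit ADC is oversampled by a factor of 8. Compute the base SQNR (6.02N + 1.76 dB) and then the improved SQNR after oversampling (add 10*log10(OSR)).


Step 1 — baseline SQNR at Nyquist:
SQNR_base = 6.02*N + 1.76
          = 6.02*16 + 1.76
          = 98.08 dB

Step 2 — oversampling processing gain:
G = 10*log10(OSR) = 10*log10(8) = 9.03 dB

Step 3 — total:
SQNR_total = 98.08 + 9.03 = 107.11 dB

Base SQNR = 98.08 dB; oversampled SQNR = 107.11 dB


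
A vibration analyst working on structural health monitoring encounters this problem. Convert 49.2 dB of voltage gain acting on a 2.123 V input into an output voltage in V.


Output voltage from dB gain:
V_out = V_in * 10^(gain_dB / 20)
      = 2.123 * 10^(49.2 / 20)
      = 2.123 * 288.40315
      = 612.2799 V

612.2799 V


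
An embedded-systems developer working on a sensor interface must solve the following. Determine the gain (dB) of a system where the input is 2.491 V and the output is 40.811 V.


Voltage gain in dB:
G = 20 * log10(Vout / Vin)
  = 20 * log10(40.811 / 2.491)
  = 20 * log10(16.38338)
  = 20 * 1.214404
  = 24.29 dB

24.29 dB


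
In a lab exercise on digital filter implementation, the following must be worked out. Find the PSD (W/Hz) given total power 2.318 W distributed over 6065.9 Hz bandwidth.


Power spectral density:
PSD = P / BW
    = 2.318 / 6065.9
    = 0.00038214 W/Hz

0.00038214 W/Hz


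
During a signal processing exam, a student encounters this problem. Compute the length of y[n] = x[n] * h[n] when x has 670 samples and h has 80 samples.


Linear convolution output length:
L = N + M - 1
  = 670 + 80 - 1
  = 749 samples

749


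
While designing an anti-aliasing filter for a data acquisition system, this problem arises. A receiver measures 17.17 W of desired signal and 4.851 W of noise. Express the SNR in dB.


SNR in decibels:
SNR = 10 * log10(Ps / Pn)
    = 10 * log10(17.17 / 4.851)
    = 10 * log10(3.5395)
    = 10 * 0.5489
    = 5.49 dB

5.49 dB


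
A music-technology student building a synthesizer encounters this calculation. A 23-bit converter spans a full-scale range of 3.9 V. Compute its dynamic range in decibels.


Dynamic range from full-scale to LSB:
V_min = V_max / 2^bits = 3.9 / 2^23
DR = 20 * log10(V_max / V_min)
   = 20 * log10(2^23)
   = 20 * 23 * log10(2)
   = 138.47 dB

138.47 dB


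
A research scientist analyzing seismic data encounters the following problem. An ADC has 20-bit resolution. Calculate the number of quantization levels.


Number of quantization levels = 2^N
= 2^20
= 1048576

1048576


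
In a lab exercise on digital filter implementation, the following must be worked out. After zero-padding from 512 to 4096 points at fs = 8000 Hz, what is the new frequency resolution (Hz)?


Frequency resolution after zero-padding:
N_padded = 512 * 8 = 4096
df = fs / N_padded
   = 8000 / 4096
   = 1.9531 Hz

1.9531 Hz


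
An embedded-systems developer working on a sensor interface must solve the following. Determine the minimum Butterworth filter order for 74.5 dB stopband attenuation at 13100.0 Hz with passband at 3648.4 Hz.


Butterworth filter order formula:
n = log10(10^(A/10) - 1) / (2 * log10(f_stop/f_pass))
10^(74.5/10) - 1 = 28183828.3126
f_stop/f_pass = 13100.0 / 3648.4 = 3.5906
n = 6.7097 -> ceil = 7

7


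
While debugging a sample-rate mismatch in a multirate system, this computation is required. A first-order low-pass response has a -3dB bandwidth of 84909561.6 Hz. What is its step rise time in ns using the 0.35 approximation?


Rise time from bandwidth relationship:
tr = 0.35 / BW
   = 0.35 / 84909561.6
   = 4.122032824e-09 s
   = 4.122 ns

4.122 ns


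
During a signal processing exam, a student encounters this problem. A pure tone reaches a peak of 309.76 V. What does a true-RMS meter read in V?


RMS voltage for a sinusoidal waveform:
V_rms = V_peak / sqrt(2)
      = 309.76 / 1.414214
      = 219.033 V

219.033 V


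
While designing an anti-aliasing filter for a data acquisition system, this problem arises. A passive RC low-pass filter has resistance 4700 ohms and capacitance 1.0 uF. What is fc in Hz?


Cutoff frequency of a first-order RC filter:
fc = 1 / (2 * pi * R * C)
C = 1.0 uF = 1e-06 F
fc = 1 / (2 * pi * 4700 * 1e-06)
   = 1 / 0.029530970943744
   = 33.862754 Hz

33.862754 Hz


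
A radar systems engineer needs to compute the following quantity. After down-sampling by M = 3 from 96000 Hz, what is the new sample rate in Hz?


Decimation reduces the sample rate:
fs_out = fs_in / M
       = 96000 / 3
       = 32000.0 Hz

32000.0 Hz


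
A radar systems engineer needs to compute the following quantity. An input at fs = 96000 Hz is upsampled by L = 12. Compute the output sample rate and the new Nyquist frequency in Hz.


Step 1 — output sample rate after interpolation by L:
fs_out = L * fs_in = 12 * 96000 = 1152000 Hz

Step 2 — Nyquist frequency of the output stream:
f_Nyq = fs_out / 2 = 1152000 / 2 = 576000.0 Hz

fs_out = 1152000 Hz; f_Nyquist = 576000.0 Hz


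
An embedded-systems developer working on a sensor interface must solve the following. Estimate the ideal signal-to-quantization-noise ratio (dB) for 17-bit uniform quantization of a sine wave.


Theoretical SNR for a full-scale sinusoid:
SNR = 6.02 * N + 1.76
    = 6.02 * 17 + 1.76
    = 102.34 + 1.76
    = 104.1 dB

104.1 dB


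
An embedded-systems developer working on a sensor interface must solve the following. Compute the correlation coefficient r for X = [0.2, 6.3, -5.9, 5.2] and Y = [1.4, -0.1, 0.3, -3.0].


Pearson correlation coefficient (population):
r = cov(X,Y) / (std(X) * std(Y))
Mean X = 1.45, Mean Y = -0.35
Cov(X,Y) = -3.9225
Std(X) = 4.82623, Std(Y) = 1.625577
r = -0.5

-0.5


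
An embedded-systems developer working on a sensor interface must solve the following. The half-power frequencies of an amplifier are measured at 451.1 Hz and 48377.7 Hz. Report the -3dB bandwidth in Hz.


Bandwidth is the difference of -3dB frequencies:
BW = f_high - f_low
   = 48377.7 - 451.1
   = 47926.6 Hz

47926.6 Hz


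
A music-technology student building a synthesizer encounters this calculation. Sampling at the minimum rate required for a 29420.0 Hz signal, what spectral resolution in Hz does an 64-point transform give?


Step 1 — Nyquist sampling rate:
fs = 2 * fmax = 2 * 29420.0 = 58840.0 Hz

Step 2 — DFT bin spacing:
df = fs / N = 58840.0 / 64 = 919.375 Hz

919.375 Hz


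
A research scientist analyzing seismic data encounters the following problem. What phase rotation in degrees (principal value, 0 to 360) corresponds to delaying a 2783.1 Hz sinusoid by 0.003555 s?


Phase shift from frequency and time delay:
phi = 360 * f * t_delay
    = 360 * 2783.1 * 0.003555
    = 3561.81 degrees
    mod 360 = 321.81 degrees

321.81 degrees


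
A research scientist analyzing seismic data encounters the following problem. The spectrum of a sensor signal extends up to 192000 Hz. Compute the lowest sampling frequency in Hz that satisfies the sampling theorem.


The Nyquist rate is twice the maximum frequency component.
fs_min = 2 * fmax
      = 2 * 192000
      = 384000 Hz

384000


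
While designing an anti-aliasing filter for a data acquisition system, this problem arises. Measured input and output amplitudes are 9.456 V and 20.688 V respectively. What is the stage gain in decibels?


Voltage gain in dB:
G = 20 * log10(Vout / Vin)
  = 20 * log10(20.688 / 9.456)
  = 20 * log10(2.187817)
  = 20 * 0.340011
  = 6.8 dB

6.8 dB


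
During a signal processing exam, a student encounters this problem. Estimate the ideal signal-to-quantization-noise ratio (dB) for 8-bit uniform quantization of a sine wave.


Theoretical SNR for a full-scale sinusoid:
SNR = 6.02 * N + 1.76
    = 6.02 * 8 + 1.76
    = 48.16 + 1.76
    = 49.92 dB

49.92 dB


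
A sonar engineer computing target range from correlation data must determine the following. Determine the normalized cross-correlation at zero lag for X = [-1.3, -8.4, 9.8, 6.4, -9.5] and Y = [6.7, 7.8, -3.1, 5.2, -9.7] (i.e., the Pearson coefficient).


Pearson correlation coefficient (population):
r = cov(X,Y) / (std(X) * std(Y))
Mean X = -0.6, Mean Y = 1.38
Cov(X,Y) = 4.992
Std(X) = 7.716217, Std(Y) = 6.73718
r = 0.096

0.096


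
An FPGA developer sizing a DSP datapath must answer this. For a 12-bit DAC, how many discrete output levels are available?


Number of quantization levels = 2^N
= 2^12
= 4096

4096


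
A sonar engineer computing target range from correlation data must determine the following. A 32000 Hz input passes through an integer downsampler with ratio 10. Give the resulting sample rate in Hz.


Decimation reduces the sample rate:
fs_out = fs_in / M
       = 32000 / 10
       = 3200.0 Hz

3200.0 Hz


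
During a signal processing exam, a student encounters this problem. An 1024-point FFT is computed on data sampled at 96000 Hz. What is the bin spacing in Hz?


DFT frequency resolution:
df = fs / N
   = 96000 / 1024
   = 93.75 Hz

93.75 Hz


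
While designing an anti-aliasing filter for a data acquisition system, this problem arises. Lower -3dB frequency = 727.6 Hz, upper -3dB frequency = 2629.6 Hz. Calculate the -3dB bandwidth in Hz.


Bandwidth is the difference of -3dB frequencies:
BW = f_high - f_low
   = 2629.6 - 727.6
   = 1902.0 Hz

1902.0 Hz


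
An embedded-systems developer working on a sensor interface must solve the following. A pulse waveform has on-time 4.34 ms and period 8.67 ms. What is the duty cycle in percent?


Duty cycle as a percentage:
DC = (t_on / T) * 100
   = (4.34 / 8.67) * 100
   = 0.500577 * 100
   = 50.06 %

50.06 %


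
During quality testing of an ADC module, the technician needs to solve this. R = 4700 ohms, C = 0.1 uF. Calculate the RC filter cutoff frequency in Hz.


Cutoff frequency of a first-order RC filter:
fc = 1 / (2 * pi * R * C)
C = 0.1 uF = 1e-07 F
fc = 1 / (2 * pi * 4700 * 1e-07)
   = 1 / 0.0029530970943744
   = 338.627538 Hz

338.627538 Hz


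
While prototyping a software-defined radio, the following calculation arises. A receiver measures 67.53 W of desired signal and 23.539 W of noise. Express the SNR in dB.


SNR in decibels:
SNR = 10 * log10(Ps / Pn)
    = 10 * log10(67.53 / 23.539)
    = 10 * log10(2.8689)
    = 10 * 0.4577
    = 4.58 dB

4.58 dB


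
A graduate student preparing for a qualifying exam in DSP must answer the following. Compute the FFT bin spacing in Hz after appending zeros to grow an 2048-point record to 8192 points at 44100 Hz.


Frequency resolution after zero-padding:
N_padded = 2048 * 4 = 8192
df = fs / N_padded
   = 44100 / 8192
   = 5.3833 Hz

5.3833 Hz


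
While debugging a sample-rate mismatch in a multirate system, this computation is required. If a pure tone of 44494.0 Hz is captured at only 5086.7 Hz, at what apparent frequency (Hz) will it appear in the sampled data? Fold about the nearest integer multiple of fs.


Compute the nearest integer multiple of fs to the signal:
n = round(44494.0 / 5086.7) = 9
f_alias = |44494.0 - 9 * 5086.7|
        = |44494.0 - 45780.3|
        = 1286.3 Hz

1286.3


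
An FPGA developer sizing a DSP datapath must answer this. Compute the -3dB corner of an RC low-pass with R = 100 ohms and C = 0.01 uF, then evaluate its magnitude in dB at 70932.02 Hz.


Step 1 — cutoff frequency:
fc = 1 / (2*pi*R*C)
C = 0.01 uF = 1e-08 F
fc = 1 / (2*pi*100*1e-08)
   = 159154.943 Hz

Step 2 — magnitude at f = 70932.02 Hz:
|H(f)| = 1 / sqrt(1 + (f/fc)^2)
f/fc = 70932.02 / 159154.943 = 0.445679
|H| = 1 / sqrt(1 + 0.19863) = 0.9133925
|H|_dB = 20*log10(0.9133925) = -0.79 dB

fc = 159154.943 Hz; |H(70932.02 Hz)| = -0.79 dB


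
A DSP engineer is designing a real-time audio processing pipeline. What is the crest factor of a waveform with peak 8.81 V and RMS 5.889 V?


Crest factor is the ratio of peak to RMS:
CF = V_peak / V_rms
   = 8.81 / 5.889
   = 1.496

1.496


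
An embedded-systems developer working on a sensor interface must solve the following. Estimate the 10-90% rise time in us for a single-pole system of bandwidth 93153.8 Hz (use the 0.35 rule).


Rise time from bandwidth relationship:
tr = 0.35 / BW
   = 0.35 / 93153.8
   = 3.757227295e-06 s
   = 3.7572 us

3.7572 us


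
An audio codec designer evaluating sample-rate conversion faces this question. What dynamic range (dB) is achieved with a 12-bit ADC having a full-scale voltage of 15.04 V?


Dynamic range from full-scale to LSB:
V_min = V_max / 2^bits = 15.04 / 2^12
DR = 20 * log10(V_max / V_min)
   = 20 * log10(2^12)
   = 20 * 12 * log10(2)
   = 72.25 dB

72.25 dB


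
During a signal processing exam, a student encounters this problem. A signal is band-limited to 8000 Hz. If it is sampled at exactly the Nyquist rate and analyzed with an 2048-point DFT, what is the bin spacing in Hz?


Step 1 — Nyquist sampling rate:
fs = 2 * fmax = 2 * 8000 = 16000 Hz

Step 2 — DFT bin spacing:
df = fs / N = 16000 / 2048 = 7.8125 Hz

7.8125 Hz


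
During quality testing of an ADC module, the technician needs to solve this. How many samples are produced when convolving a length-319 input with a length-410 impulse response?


Linear convolution output length:
L = N + M - 1
  = 319 + 410 - 1
  = 728 samples

728


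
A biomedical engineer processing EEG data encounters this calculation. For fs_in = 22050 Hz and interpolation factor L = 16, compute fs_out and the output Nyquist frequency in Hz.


Step 1 — output sample rate after interpolation by L:
fs_out = L * fs_in = 16 * 22050 = 352800 Hz

Step 2 — Nyquist frequency of the output stream:
f_Nyq = fs_out / 2 = 352800 / 2 = 176400.0 Hz

fs_out = 352800 Hz; f_Nyquist = 176400.0 Hz


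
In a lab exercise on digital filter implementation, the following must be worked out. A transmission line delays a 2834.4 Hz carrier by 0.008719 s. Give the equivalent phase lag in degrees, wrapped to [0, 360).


Phase shift from frequency and time delay:
phi = 360 * f * t_delay
    = 360 * 2834.4 * 0.008719
    = 8896.73 degrees
    mod 360 = 256.73 degrees

256.73 degrees


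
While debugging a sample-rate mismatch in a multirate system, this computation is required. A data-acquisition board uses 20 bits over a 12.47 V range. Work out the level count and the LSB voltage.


Step 1 — number of quantization levels:
L = 2^N = 2^20 = 1048576

Step 2 — LSB step size:
delta = Vfs / L
      = 12.47 / 1048576
      = 1.189e-05 V

Levels = 1048576; step size = 1.189e-05 V


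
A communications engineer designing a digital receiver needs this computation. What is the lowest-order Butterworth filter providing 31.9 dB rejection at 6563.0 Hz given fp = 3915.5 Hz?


Butterworth filter order formula:
n = log10(10^(A/10) - 1) / (2 * log10(f_stop/f_pass))
10^(31.9/10) - 1 = 1547.8166
f_stop/f_pass = 6563.0 / 3915.5 = 1.6762
n = 7.1099 -> ceil = 8

8


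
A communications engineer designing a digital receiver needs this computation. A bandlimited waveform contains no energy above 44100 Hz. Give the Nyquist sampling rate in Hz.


The Nyquist rate is twice the maximum frequency component.
fs_min = 2 * fmax
      = 2 * 44100
      = 88200 Hz

88200


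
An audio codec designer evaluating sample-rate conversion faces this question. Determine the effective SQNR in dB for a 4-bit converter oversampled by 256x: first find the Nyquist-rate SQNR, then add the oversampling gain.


Step 1 — baseline SQNR at Nyquist:
SQNR_base = 6.02*N + 1.76
          = 6.02*4 + 1.76
          = 25.84 dB

Step 2 — oversampling processing gain:
G = 10*log10(OSR) = 10*log10(256) = 24.08 dB

Step 3 — total:
SQNR_total = 25.84 + 24.08 = 49.92 dB

Base SQNR = 25.84 dB; oversampled SQNR = 49.92 dB


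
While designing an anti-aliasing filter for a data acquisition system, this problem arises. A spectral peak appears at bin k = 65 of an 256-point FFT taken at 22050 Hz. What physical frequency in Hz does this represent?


Frequency of DFT bin k:
f_k = k * fs / N
    = 65 * 22050 / 256
    = 1433250 / 256
    = 5598.633 Hz

5598.633 Hz


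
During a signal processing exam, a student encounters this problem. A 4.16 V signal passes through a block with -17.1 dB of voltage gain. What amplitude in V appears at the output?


Output voltage from dB gain:
V_out = V_in * 10^(gain_dB / 20)
      = 4.16 * 10^(-17.1 / 20)
      = 4.16 * 0.139637
      = 0.5809 V

0.5809 V


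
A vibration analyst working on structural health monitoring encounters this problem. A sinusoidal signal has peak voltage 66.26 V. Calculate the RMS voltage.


RMS voltage for a sinusoidal waveform:
V_rms = V_peak / sqrt(2)
      = 66.26 / 1.414214
      = 46.853 V

46.853 V


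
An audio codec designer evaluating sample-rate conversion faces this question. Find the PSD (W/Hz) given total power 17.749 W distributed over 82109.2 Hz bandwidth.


Power spectral density:
PSD = P / BW
    = 17.749 / 82109.2
    = 0.00021616 W/Hz

0.00021616 W/Hz


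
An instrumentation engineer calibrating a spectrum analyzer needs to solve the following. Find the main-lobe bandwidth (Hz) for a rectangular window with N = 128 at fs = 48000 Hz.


Main lobe width for a rectangular window:
Width = 2 * fs / N
      = 2 * 48000 / 128
      = 96000 / 128
      = 750.0 Hz

750.0 Hz


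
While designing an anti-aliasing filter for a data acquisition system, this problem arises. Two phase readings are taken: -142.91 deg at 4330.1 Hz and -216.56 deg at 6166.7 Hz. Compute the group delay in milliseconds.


Group delay from phase difference:
tau = -d(phi)/d(omega)
d(phi) = -73.65 deg = -1.285435 rad
d(omega) = 2*pi*(6166.7 - 4330.1) = 11539.6981 rad/s
tau = -(-1.285435) / 11539.6981
    = 0.1114 ms

0.1114 ms


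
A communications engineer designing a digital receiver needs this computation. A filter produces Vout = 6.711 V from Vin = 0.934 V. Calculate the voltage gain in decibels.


Voltage gain in dB:
G = 20 * log10(Vout / Vin)
  = 20 * log10(6.711 / 0.934)
  = 20 * log10(7.185225)
  = 20 * 0.85644
  = 17.13 dB

17.13 dB


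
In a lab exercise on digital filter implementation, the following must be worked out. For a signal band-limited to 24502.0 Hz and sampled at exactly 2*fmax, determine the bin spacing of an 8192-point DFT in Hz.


Step 1 — Nyquist sampling rate:
fs = 2 * fmax = 2 * 24502.0 = 49004.0 Hz

Step 2 — DFT bin spacing:
df = fs / N = 49004.0 / 8192 = 5.9819 Hz

5.9819 Hz


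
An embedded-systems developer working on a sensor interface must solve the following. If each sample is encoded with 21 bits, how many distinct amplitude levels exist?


Number of quantization levels = 2^N
= 2^21
= 2097152

2097152


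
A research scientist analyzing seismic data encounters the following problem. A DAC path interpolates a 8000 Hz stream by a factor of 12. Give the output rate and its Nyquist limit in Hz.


Step 1 — output sample rate after interpolation by L:
fs_out = L * fs_in = 12 * 8000 = 96000 Hz

Step 2 — Nyquist frequency of the output stream:
f_Nyq = fs_out / 2 = 96000 / 2 = 48000.0 Hz

fs_out = 96000 Hz; f_Nyquist = 48000.0 Hz


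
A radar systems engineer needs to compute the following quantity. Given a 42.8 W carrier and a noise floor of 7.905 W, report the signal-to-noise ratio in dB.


SNR in decibels:
SNR = 10 * log10(Ps / Pn)
    = 10 * log10(42.8 / 7.905)
    = 10 * log10(5.4143)
    = 10 * 0.7335
    = 7.34 dB

7.34 dB


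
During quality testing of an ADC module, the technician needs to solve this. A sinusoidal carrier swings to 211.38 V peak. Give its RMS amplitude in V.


RMS voltage for a sinusoidal waveform:
V_rms = V_peak / sqrt(2)
      = 211.38 / 1.414214
      = 149.468 V

149.468 V


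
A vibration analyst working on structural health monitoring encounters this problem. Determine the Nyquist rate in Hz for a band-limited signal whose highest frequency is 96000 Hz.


The Nyquist rate is twice the maximum frequency component.
fs_min = 2 * fmax
      = 2 * 96000
      = 192000 Hz

192000


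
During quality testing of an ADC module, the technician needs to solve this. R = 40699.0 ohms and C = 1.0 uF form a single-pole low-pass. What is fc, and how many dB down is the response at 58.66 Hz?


Step 1 — cutoff frequency:
fc = 1 / (2*pi*R*C)
C = 1.0 uF = 1e-06 F
fc = 1 / (2*pi*40699.0*1e-06)
   = 3.91054 Hz

Step 2 — magnitude at f = 58.66 Hz:
|H(f)| = 1 / sqrt(1 + (f/fc)^2)
f/fc = 58.66 / 3.91054 = 15.000486
|H| = 1 / sqrt(1 + 225.01458) = 0.0665169
|H|_dB = 20*log10(0.0665169) = -23.54 dB

fc = 3.91054 Hz; |H(58.66 Hz)| = -23.54 dB


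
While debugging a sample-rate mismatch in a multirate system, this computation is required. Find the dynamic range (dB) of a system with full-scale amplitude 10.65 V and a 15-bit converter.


Dynamic range from full-scale to LSB:
V_min = V_max / 2^bits = 10.65 / 2^15
DR = 20 * log10(V_max / V_min)
   = 20 * log10(2^15)
   = 20 * 15 * log10(2)
   = 90.31 dB

90.31 dB


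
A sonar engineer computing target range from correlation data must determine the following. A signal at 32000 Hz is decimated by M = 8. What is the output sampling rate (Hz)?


Decimation reduces the sample rate:
fs_out = fs_in / M
       = 32000 / 8
       = 4000.0 Hz

4000.0 Hz


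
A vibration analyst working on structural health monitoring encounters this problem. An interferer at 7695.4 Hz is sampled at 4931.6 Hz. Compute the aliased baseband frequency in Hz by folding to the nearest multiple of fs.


Compute the nearest integer multiple of fs to the signal:
n = round(7695.4 / 4931.6) = 2
f_alias = |7695.4 - 2 * 4931.6|
        = |7695.4 - 9863.2|
        = 2167.8 Hz

2167.8


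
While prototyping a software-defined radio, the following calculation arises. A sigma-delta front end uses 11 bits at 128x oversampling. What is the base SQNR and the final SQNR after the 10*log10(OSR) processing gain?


Step 1 — baseline SQNR at Nyquist:
SQNR_base = 6.02*N + 1.76
          = 6.02*11 + 1.76
          = 67.98 dB

Step 2 — oversampling processing gain:
G = 10*log10(OSR) = 10*log10(128) = 21.07 dB

Step 3 — total:
SQNR_total = 67.98 + 21.07 = 89.05 dB

Base SQNR = 67.98 dB; oversampled SQNR = 89.05 dB


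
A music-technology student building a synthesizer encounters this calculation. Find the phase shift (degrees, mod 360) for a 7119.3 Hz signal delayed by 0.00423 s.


Phase shift from frequency and time delay:
phi = 360 * f * t_delay
    = 360 * 7119.3 * 0.00423
    = 10841.27 degrees
    mod 360 = 41.27 degrees

41.27 degrees


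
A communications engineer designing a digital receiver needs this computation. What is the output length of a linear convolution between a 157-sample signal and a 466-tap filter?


Linear convolution output length:
L = N + M - 1
  = 157 + 466 - 1
  = 622 samples

622


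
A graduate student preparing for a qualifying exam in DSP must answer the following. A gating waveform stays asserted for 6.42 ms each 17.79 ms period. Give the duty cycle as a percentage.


Duty cycle as a percentage:
DC = (t_on / T) * 100
   = (6.42 / 17.79) * 100
   = 0.360877 * 100
   = 36.09 %

36.09 %


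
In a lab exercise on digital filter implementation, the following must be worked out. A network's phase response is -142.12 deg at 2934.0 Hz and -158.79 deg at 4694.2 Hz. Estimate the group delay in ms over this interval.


Group delay from phase difference:
tau = -d(phi)/d(omega)
d(phi) = -16.67 deg = -0.290946 rad
d(omega) = 2*pi*(4694.2 - 2934.0) = 11059.6628 rad/s
tau = -(-0.290946) / 11059.6628
    = 0.0263 ms

0.0263 ms


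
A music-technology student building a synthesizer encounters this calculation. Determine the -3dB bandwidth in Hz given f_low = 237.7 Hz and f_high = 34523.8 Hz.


Bandwidth is the difference of -3dB frequencies:
BW = f_high - f_low
   = 34523.8 - 237.7
   = 34286.1 Hz

34286.1 Hz


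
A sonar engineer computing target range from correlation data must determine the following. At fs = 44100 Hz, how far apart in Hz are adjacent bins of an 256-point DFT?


DFT frequency resolution:
df = fs / N
   = 44100 / 256
   = 172.2656 Hz

172.2656 Hz


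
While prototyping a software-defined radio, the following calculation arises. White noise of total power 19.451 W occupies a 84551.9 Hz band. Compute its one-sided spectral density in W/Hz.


Power spectral density:
PSD = P / BW
    = 19.451 / 84551.9
    = 0.00023005 W/Hz

0.00023005 W/Hz


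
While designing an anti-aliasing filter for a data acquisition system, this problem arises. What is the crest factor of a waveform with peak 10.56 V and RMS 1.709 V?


Crest factor is the ratio of peak to RMS:
CF = V_peak / V_rms
   = 10.56 / 1.709
   = 6.1791

6.1791


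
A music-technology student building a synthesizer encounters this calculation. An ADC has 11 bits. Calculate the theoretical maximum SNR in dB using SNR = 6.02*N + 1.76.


Theoretical SNR for a full-scale sinusoid:
SNR = 6.02 * N + 1.76
    = 6.02 * 11 + 1.76
    = 66.22 + 1.76
    = 67.98 dB

67.98 dB


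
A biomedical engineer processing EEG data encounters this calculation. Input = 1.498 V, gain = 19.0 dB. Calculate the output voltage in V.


Output voltage from dB gain:
V_out = V_in * 10^(gain_dB / 20)
      = 1.498 * 10^(19.0 / 20)
      = 1.498 * 8.912509
      = 13.3509 V

13.3509 V


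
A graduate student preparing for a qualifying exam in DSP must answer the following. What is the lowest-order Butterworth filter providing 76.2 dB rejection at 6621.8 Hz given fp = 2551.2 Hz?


Butterworth filter order formula:
n = log10(10^(A/10) - 1) / (2 * log10(f_stop/f_pass))
10^(76.2/10) - 1 = 41686937.347
f_stop/f_pass = 6621.8 / 2551.2 = 2.5956
n = 9.1978 -> ceil = 10

10


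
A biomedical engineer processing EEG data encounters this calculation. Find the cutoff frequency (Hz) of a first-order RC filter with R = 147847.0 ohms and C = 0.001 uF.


Cutoff frequency of a first-order RC filter:
fc = 1 / (2 * pi * R * C)
C = 0.001 uF = 1e-09 F
fc = 1 / (2 * pi * 147847.0 * 1e-09)
   = 1 / 0.00092895009811058
   = 1076.484089 Hz

1076.484089 Hz


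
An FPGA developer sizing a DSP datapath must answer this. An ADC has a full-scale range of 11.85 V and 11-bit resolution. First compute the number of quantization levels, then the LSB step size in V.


Step 1 — number of quantization levels:
L = 2^N = 2^11 = 2048

Step 2 — LSB step size:
delta = Vfs / L
      = 11.85 / 2048
      = 0.00578613 V

Levels = 2048; step size = 0.00578613 V


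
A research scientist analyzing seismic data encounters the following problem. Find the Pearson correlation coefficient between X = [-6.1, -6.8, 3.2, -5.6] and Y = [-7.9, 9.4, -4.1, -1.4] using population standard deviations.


Pearson correlation coefficient (population):
r = cov(X,Y) / (std(X) * std(Y))
Mean X = -3.825, Mean Y = -1.0
Cov(X,Y) = -9.0775
Std(X) = 4.07822, Std(Y) = 6.433117
r = -0.346

-0.346


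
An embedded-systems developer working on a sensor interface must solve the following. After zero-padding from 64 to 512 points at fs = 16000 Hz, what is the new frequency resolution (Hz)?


Frequency resolution after zero-padding:
N_padded = 64 * 8 = 512
df = fs / N_padded
   = 16000 / 512
   = 31.25 Hz

31.25 Hz


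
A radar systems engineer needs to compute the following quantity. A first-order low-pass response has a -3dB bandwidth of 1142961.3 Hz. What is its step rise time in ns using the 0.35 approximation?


Rise time from bandwidth relationship:
tr = 0.35 / BW
   = 0.35 / 1142961.3
   = 3.062220917e-07 s
   = 306.2221 ns

306.2221 ns
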